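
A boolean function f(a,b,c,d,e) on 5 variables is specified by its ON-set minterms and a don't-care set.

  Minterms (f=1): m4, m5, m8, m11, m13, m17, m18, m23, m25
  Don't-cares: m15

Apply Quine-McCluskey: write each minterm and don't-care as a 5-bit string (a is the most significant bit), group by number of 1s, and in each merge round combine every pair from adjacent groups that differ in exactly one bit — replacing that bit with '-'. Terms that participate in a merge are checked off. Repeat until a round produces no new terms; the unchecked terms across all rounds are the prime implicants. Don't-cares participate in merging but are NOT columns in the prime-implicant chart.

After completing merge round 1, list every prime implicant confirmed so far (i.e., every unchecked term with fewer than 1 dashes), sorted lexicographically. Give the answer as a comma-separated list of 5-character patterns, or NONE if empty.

[col 0] 00100*, 00101*, 01000, 01011*, 01101*, 01111*, 10001*, 10010, 10111, 11001*
[col 1] 0-101, 0010-, 01-11, 011-1, 1-001
Prime implicants: 0-101, 0010-, 01-11, 01000, 011-1, 1-001, 10010, 10111

01000, 10010, 10111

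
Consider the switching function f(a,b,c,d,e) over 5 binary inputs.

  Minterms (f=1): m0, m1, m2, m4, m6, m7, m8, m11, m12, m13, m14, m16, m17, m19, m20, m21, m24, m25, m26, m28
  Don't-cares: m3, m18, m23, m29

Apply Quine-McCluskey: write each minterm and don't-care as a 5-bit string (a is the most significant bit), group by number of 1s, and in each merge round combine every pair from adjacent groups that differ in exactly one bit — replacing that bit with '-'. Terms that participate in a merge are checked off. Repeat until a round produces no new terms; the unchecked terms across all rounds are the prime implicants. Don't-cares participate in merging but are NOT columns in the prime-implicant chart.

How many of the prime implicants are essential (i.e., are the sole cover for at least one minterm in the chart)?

size-2^0 implicants → 00000(✓)  00001(✓)  00010(✓)  00011(✓)  00100(✓)  00110(✓)  00111(✓)  01000(✓)  01011(✓)  01100(✓)  01101(✓)  01110(✓)  10000(✓)  10001(✓)  10010(✓)  10011(✓)  10100(✓)  10101(✓)  10111(✓)  11000(✓)  11001(✓)  11010(✓)  11100(✓)  11101(✓)
size-2^1 implicants → -0000(✓)  -0001(✓)  -0010(✓)  -0011(✓)  -0100(✓)  -0111(✓)  -1000(✓)  -1100(✓)  -1101(✓)  0-000(✓)  0-011  0-100(✓)  0-110(✓)  00-00(✓)  00-10(✓)  00-11(✓)  000-0(✓)  000-1(✓)  0000-(✓)  0001-(✓)  001-0(✓)  0011-(✓)  01-00(✓)  011-0(✓)  0110-(✓)  1-000(✓)  1-001(✓)  1-010(✓)  1-100(✓)  1-101(✓)  10-00(✓)  10-01(✓)  10-11(✓)  100-0(✓)  100-1(✓)  1000-(✓)  1001-(✓)  101-1(✓)  1010-(✓)  11-00(✓)  11-01(✓)  110-0(✓)  1100-(✓)  1110-(✓)
size-2^2 implicants → --000(✓)  --100(✓)  -0-00(✓)  -0-11  -00-0(✓)  -00-1(✓)  -000-(✓)  -001-(✓)  -1-00(✓)  -110-  0--00(✓)  0-1-0  00--0  00-1-  000--(✓)  1--00(✓)  1--01(✓)  1-0-0  1-00-(✓)  1-10-(✓)  10--1  10-0-(✓)  100--(✓)  11-0-(✓)
size-2^3 implicants → ---00  -00--  1--0-
Unchecked terms (primes): ---00, -0-11, -00--, -110-, 0-011, 0-1-0, 00--0, 00-1-, 1--0-, 1-0-0, 10--1
Minterm coverage:
  m0 ⊆ ---00,-00--,00--0
  m1 ⊆ -00-- [E]
  m2 ⊆ -00--,00--0,00-1-
  m4 ⊆ ---00,0-1-0,00--0
  m6 ⊆ 0-1-0,00--0,00-1-
  m7 ⊆ -0-11,00-1-
  m8 ⊆ ---00 [E]
  m11 ⊆ 0-011 [E]
  m12 ⊆ ---00,-110-,0-1-0
  m13 ⊆ -110- [E]
  m14 ⊆ 0-1-0 [E]
  m16 ⊆ ---00,-00--,1--0-,1-0-0
  m17 ⊆ -00--,1--0-,10--1
  m19 ⊆ -0-11,-00--,10--1
  m20 ⊆ ---00,1--0-
  m21 ⊆ 1--0-,10--1
  m24 ⊆ ---00,1--0-,1-0-0
  m25 ⊆ 1--0- [E]
  m26 ⊆ 1-0-0 [E]
  m28 ⊆ ---00,-110-,1--0-
E = {---00, -00--, -110-, 0-011, 0-1-0, 1--0-, 1-0-0}

7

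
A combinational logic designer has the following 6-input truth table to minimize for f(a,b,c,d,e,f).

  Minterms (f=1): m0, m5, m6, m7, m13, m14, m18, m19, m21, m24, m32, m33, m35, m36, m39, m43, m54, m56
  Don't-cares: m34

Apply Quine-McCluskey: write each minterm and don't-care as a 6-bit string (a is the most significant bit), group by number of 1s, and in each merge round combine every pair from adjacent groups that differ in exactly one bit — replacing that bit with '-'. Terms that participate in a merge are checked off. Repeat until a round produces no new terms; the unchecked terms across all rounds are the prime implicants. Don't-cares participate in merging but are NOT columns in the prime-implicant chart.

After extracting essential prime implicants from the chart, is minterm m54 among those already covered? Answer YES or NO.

Round 0: 000000✓ 000101✓ 000110✓ 000111✓ 001101✓ 001110✓ 010010✓ 010011✓ 010101✓ 011000✓ 100000✓ 100001✓ 100010✓ 100011✓ 100100✓ 100111✓ 101011✓ 110110 111000✓
Round 1: -00000 -00111 -11000 0-0101 00-101 00-110 0001-1 00011- 01001- 10-011 100-00 100-11 1000-0✓ 1000-1✓ 10000-✓ 10001-✓
Round 2: 1000--
PIs = {-00000, -00111, -11000, 0-0101, 00-101, 00-110, 0001-1, 00011-, 01001-, 10-011, 100-00, 100-11, 1000--, 110110}
Coverage chart:
  m0: -00000 ←essential
  m5: 0-0101,00-101,0001-1
  m6: 00-110,00011-
  m7: -00111,0001-1,00011-
  m13: 00-101 ←essential
  m14: 00-110 ←essential
  m18: 01001- ←essential
  m19: 01001- ←essential
  m21: 0-0101 ←essential
  m24: -11000 ←essential
  m32: -00000,100-00,1000--
  m33: 1000-- ←essential
  m35: 10-011,100-11,1000--
  m36: 100-00 ←essential
  m39: -00111,100-11
  m43: 10-011 ←essential
  m54: 110110 ←essential
  m56: -11000 ←essential
Essential: -00000, -11000, 0-0101, 00-101, 00-110, 01001-, 10-011, 100-00, 1000--, 110110

YES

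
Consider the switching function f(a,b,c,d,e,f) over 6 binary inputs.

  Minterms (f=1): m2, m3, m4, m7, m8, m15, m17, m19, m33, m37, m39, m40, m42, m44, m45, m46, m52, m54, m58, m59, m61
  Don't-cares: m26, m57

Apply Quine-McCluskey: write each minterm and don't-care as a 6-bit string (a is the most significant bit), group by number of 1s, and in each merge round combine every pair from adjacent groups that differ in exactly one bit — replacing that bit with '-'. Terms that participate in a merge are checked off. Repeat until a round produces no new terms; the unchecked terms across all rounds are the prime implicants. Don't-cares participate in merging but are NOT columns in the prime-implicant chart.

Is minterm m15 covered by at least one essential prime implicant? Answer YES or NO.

YES

size-2^0 implicants → 000010(✓)  000011(✓)  000100  000111(✓)  001000(✓)  001111(✓)  010001(✓)  010011(✓)  011010(✓)  100001(✓)  100101(✓)  100111(✓)  101000(✓)  101010(✓)  101100(✓)  101101(✓)  101110(✓)  110100(✓)  110110(✓)  111001(✓)  111010(✓)  111011(✓)  111101(✓)
size-2^1 implicants → -00111  -01000  -11010  0-0011  00-111  000-11  00001-  0100-1  1-1010  1-1101  10-101  100-01  1001-1  101-00(✓)  101-10(✓)  1010-0(✓)  1011-0(✓)  10110-  1101-0  111-01  1110-1  11101-
size-2^2 implicants → 101--0
Unchecked terms (primes): -00111, -01000, -11010, 0-0011, 00-111, 000-11, 00001-, 000100, 0100-1, 1-1010, 1-1101, 10-101, 100-01, 1001-1, 101--0, 10110-, 1101-0, 111-01, 1110-1, 11101-
Minterm coverage:
  m2 ⊆ 00001- [E]
  m3 ⊆ 0-0011,000-11,00001-
  m4 ⊆ 000100 [E]
  m7 ⊆ -00111,00-111,000-11
  m8 ⊆ -01000 [E]
  m15 ⊆ 00-111 [E]
  m17 ⊆ 0100-1 [E]
  m19 ⊆ 0-0011,0100-1
  m33 ⊆ 100-01 [E]
  m37 ⊆ 10-101,100-01,1001-1
  m39 ⊆ -00111,1001-1
  m40 ⊆ -01000,101--0
  m42 ⊆ 1-1010,101--0
  m44 ⊆ 101--0,10110-
  m45 ⊆ 1-1101,10-101,10110-
  m46 ⊆ 101--0 [E]
  m52 ⊆ 1101-0 [E]
  m54 ⊆ 1101-0 [E]
  m58 ⊆ -11010,1-1010,11101-
  m59 ⊆ 1110-1,11101-
  m61 ⊆ 1-1101,111-01
E = {-01000, 00-111, 00001-, 000100, 0100-1, 100-01, 101--0, 1101-0}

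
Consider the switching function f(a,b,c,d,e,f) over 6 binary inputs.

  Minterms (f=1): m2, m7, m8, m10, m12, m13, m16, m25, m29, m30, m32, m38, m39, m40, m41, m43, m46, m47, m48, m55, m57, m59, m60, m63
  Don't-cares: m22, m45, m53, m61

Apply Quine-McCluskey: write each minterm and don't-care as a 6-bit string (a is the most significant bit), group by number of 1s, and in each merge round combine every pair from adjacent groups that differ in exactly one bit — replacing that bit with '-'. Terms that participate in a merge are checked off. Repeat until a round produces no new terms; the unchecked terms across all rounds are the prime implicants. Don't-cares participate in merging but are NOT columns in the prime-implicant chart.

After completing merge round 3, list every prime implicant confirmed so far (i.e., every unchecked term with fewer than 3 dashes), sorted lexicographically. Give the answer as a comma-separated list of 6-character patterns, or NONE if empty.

Round 0: 000010✓ 000111✓ 001000✓ 001010✓ 001100✓ 001101✓ 010000✓ 010110✓ 011001✓ 011101✓ 011110✓ 100000✓ 100110✓ 100111✓ 101000✓ 101001✓ 101011✓ 101101✓ 101110✓ 101111✓ 110000✓ 110101✓ 110111✓ 111001✓ 111011✓ 111100✓ 111101✓ 111111✓
Round 1: -00111 -01000 -01101✓ -10000 -11001✓ -11101✓ 0-1101✓ 00-010 001-00 0010-0 00110- 01-110 011-01✓ 1-0000 1-0111✓ 1-1001✓ 1-1011✓ 1-1101✓ 1-1111✓ 10-000 10-110✓ 10-111✓ 10011-✓ 101-01✓ 101-11✓ 1010-1✓ 10100- 1011-1✓ 10111-✓ 11-101✓ 11-111✓ 1101-1✓ 111-01✓ 111-11✓ 1110-1✓ 1111-1✓ 11110-
Round 2: --1101 -11-01 1--111 1-1-01✓ 1-1-11✓ 1-10-1✓ 1-11-1✓ 10-11- 101--1✓ 11-1-1 111--1✓
Round 3: 1-1--1
PIs = {--1101, -00111, -01000, -10000, -11-01, 00-010, 001-00, 0010-0, 00110-, 01-110, 1--111, 1-0000, 1-1--1, 10-000, 10-11-, 10100-, 11-1-1, 11110-}

--1101, -00111, -01000, -10000, -11-01, 00-010, 001-00, 0010-0, 00110-, 01-110, 1--111, 1-0000, 10-000, 10-11-, 10100-, 11-1-1, 11110-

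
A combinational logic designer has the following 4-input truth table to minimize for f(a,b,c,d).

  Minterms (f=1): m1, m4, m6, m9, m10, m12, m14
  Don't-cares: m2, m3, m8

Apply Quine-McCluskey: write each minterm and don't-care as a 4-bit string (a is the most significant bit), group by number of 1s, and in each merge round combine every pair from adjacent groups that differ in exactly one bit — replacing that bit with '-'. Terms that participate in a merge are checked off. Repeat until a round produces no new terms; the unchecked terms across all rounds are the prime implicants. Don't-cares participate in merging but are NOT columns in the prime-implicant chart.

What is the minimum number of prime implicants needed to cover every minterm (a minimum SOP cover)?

3

Round 0: 0001✓ 0010✓ 0011✓ 0100✓ 0110✓ 1000✓ 1001✓ 1010✓ 1100✓ 1110✓
Round 1: -001 -010✓ -100✓ -110✓ 0-10✓ 00-1 001- 01-0✓ 1-00✓ 1-10✓ 10-0✓ 100- 11-0✓
Round 2: --10 -1-0 1--0
PIs = {--10, -001, -1-0, 00-1, 001-, 1--0, 100-}
Coverage chart:
  m1: -001,00-1
  m4: -1-0 ←essential
  m6: --10,-1-0
  m9: -001,100-
  m10: --10,1--0
  m12: -1-0,1--0
  m14: --10,-1-0,1--0
Essential: -1-0
Petrick residual → --10, -001
Min cover (3 terms): cd' + b'c'd + bd'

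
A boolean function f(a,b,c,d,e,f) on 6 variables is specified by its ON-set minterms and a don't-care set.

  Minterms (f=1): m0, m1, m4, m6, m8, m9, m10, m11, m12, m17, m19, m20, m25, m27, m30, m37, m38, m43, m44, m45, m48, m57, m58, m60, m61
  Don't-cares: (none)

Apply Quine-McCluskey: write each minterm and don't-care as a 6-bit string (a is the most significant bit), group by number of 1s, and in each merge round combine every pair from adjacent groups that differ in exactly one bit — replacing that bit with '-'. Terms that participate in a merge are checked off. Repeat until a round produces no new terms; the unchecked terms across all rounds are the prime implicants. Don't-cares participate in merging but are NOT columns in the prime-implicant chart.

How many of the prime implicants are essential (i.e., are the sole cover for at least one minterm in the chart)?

10

[col 0] 000000*, 000001*, 000100*, 000110*, 001000*, 001001*, 001010*, 001011*, 001100*, 010001*, 010011*, 010100*, 011001*, 011011*, 011110, 100101*, 100110*, 101011*, 101100*, 101101*, 110000, 111001*, 111010, 111100*, 111101*
[col 1] -00110, -01011, -01100, -11001, 0-0001*, 0-0100, 0-1001*, 0-1011*, 00-000*, 00-001*, 00-100*, 000-00*, 00000-*, 0001-0, 001-00*, 0010-0*, 0010-1*, 00100-*, 00101-*, 01-001*, 01-011*, 0100-1*, 0110-1*, 1-1100*, 1-1101*, 10-101, 10110-*, 111-01, 11110-*
[col 2] 0--001, 0-10-1, 00--00, 00-00-, 0010--, 01-0-1, 1-110-
Prime implicants: -00110, -01011, -01100, -11001, 0--001, 0-0100, 0-10-1, 00--00, 00-00-, 0001-0, 0010--, 01-0-1, 011110, 1-110-, 10-101, 110000, 111-01, 111010
PI chart (minterm → PIs covering it):
  0 | 00--00,00-00-
  1 | 0--001,00-00-
  4 | 0-0100,00--00,0001-0
  6 | -00110,0001-0
  8 | 00--00,00-00-,0010--
  9 | 0--001,0-10-1,00-00-,0010--
  10 | 0010--  (sole → essential)
  11 | -01011,0-10-1,0010--
  12 | -01100,00--00
  17 | 0--001,01-0-1
  19 | 01-0-1  (sole → essential)
  20 | 0-0100  (sole → essential)
  25 | -11001,0--001,0-10-1,01-0-1
  27 | 0-10-1,01-0-1
  30 | 011110  (sole → essential)
  37 | 10-101  (sole → essential)
  38 | -00110  (sole → essential)
  43 | -01011  (sole → essential)
  44 | -01100,1-110-
  45 | 1-110-,10-101
  48 | 110000  (sole → essential)
  57 | -11001,111-01
  58 | 111010  (sole → essential)
  60 | 1-110-  (sole → essential)
  61 | 1-110-,111-01
Essential prime implicants: -00110, -01011, 0-0100, 0010--, 01-0-1, 011110, 1-110-, 10-101, 110000, 111010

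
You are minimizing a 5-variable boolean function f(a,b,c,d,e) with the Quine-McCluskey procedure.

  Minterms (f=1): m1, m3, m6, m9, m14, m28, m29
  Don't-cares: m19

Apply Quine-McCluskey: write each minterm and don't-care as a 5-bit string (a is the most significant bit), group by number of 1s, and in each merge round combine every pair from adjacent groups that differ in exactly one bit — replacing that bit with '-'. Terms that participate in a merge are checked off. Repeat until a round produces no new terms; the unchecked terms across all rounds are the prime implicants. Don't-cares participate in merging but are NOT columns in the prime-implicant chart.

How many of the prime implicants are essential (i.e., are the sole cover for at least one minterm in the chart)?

size-2^0 implicants → 00001(✓)  00011(✓)  00110(✓)  01001(✓)  01110(✓)  10011(✓)  11100(✓)  11101(✓)
size-2^1 implicants → -0011  0-001  0-110  000-1  1110-
Unchecked terms (primes): -0011, 0-001, 0-110, 000-1, 1110-
Minterm coverage:
  m1 ⊆ 0-001,000-1
  m3 ⊆ -0011,000-1
  m6 ⊆ 0-110 [E]
  m9 ⊆ 0-001 [E]
  m14 ⊆ 0-110 [E]
  m28 ⊆ 1110- [E]
  m29 ⊆ 1110- [E]
E = {0-001, 0-110, 1110-}

3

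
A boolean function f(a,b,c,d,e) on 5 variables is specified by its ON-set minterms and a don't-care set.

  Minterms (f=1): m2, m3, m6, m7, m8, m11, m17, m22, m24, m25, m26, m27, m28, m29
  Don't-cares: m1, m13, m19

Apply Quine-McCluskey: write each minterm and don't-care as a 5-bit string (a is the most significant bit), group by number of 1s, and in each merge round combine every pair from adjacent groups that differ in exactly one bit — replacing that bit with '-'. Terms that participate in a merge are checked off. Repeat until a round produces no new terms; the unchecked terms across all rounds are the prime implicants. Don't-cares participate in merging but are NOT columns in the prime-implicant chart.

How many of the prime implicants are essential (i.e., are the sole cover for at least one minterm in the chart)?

6

size-2^0 implicants → 00001(✓)  00010(✓)  00011(✓)  00110(✓)  00111(✓)  01000(✓)  01011(✓)  01101(✓)  10001(✓)  10011(✓)  10110(✓)  11000(✓)  11001(✓)  11010(✓)  11011(✓)  11100(✓)  11101(✓)
size-2^1 implicants → -0001(✓)  -0011(✓)  -0110  -1000  -1011(✓)  -1101  0-011(✓)  00-10(✓)  00-11(✓)  000-1(✓)  0001-(✓)  0011-(✓)  1-001(✓)  1-011(✓)  100-1(✓)  11-00(✓)  11-01(✓)  110-0(✓)  110-1(✓)  1100-(✓)  1101-(✓)  1110-(✓)
size-2^2 implicants → --011  -00-1  00-1-  1-0-1  11-0-  110--
Unchecked terms (primes): --011, -00-1, -0110, -1000, -1101, 00-1-, 1-0-1, 11-0-, 110--
Minterm coverage:
  m2 ⊆ 00-1- [E]
  m3 ⊆ --011,-00-1,00-1-
  m6 ⊆ -0110,00-1-
  m7 ⊆ 00-1- [E]
  m8 ⊆ -1000 [E]
  m11 ⊆ --011 [E]
  m17 ⊆ -00-1,1-0-1
  m22 ⊆ -0110 [E]
  m24 ⊆ -1000,11-0-,110--
  m25 ⊆ 1-0-1,11-0-,110--
  m26 ⊆ 110-- [E]
  m27 ⊆ --011,1-0-1,110--
  m28 ⊆ 11-0- [E]
  m29 ⊆ -1101,11-0-
E = {--011, -0110, -1000, 00-1-, 11-0-, 110--}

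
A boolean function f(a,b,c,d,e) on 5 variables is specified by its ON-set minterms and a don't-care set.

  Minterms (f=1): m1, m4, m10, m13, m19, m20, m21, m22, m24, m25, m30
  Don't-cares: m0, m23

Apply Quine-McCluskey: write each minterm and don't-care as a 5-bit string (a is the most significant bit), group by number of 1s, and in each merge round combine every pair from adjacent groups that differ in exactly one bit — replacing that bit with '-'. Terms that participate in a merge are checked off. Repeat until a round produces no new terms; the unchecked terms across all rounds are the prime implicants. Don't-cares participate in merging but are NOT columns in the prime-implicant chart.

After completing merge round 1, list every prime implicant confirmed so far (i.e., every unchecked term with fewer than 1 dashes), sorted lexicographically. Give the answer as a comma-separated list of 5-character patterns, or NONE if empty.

[col 0] 00000*, 00001*, 00100*, 01010, 01101, 10011*, 10100*, 10101*, 10110*, 10111*, 11000*, 11001*, 11110*
[col 1] -0100, 00-00, 0000-, 1-110, 10-11, 101-0*, 101-1*, 1010-*, 1011-*, 1100-
[col 2] 101--
Prime implicants: -0100, 00-00, 0000-, 01010, 01101, 1-110, 10-11, 101--, 1100-

01010, 01101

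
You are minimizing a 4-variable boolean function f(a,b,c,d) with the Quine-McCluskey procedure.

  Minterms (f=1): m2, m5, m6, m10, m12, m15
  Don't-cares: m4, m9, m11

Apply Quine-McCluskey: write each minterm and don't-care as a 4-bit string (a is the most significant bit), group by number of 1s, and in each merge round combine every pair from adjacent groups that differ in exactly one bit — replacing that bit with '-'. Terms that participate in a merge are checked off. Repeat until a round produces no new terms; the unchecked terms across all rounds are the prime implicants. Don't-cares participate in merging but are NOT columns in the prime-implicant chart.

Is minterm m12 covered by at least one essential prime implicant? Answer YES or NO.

YES

size-2^0 implicants → 0010(✓)  0100(✓)  0101(✓)  0110(✓)  1001(✓)  1010(✓)  1011(✓)  1100(✓)  1111(✓)
size-2^1 implicants → -010  -100  0-10  01-0  010-  1-11  10-1  101-
Unchecked terms (primes): -010, -100, 0-10, 01-0, 010-, 1-11, 10-1, 101-
Minterm coverage:
  m2 ⊆ -010,0-10
  m5 ⊆ 010- [E]
  m6 ⊆ 0-10,01-0
  m10 ⊆ -010,101-
  m12 ⊆ -100 [E]
  m15 ⊆ 1-11 [E]
E = {-100, 010-, 1-11}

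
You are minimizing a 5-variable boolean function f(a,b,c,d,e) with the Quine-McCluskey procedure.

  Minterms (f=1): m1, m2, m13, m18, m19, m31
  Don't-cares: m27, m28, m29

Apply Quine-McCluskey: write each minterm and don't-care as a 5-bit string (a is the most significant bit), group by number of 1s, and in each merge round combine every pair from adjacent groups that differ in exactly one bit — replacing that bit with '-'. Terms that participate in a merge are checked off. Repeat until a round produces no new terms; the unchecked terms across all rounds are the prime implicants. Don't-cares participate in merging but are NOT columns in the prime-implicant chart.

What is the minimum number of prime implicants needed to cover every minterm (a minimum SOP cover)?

[col 0] 00001, 00010*, 01101*, 10010*, 10011*, 11011*, 11100*, 11101*, 11111*
[col 1] -0010, -1101, 1-011, 1001-, 11-11, 111-1, 1110-
Prime implicants: -0010, -1101, 00001, 1-011, 1001-, 11-11, 111-1, 1110-
PI chart (minterm → PIs covering it):
  1 | 00001  (sole → essential)
  2 | -0010  (sole → essential)
  13 | -1101  (sole → essential)
  18 | -0010,1001-
  19 | 1-011,1001-
  31 | 11-11,111-1
Essential prime implicants: -0010, -1101, 00001
Petrick residual → 1-011, 11-11
Minimum SOP uses 5 PIs: b'c'de' + bcd'e + a'b'c'd'e + ac'de + abde

5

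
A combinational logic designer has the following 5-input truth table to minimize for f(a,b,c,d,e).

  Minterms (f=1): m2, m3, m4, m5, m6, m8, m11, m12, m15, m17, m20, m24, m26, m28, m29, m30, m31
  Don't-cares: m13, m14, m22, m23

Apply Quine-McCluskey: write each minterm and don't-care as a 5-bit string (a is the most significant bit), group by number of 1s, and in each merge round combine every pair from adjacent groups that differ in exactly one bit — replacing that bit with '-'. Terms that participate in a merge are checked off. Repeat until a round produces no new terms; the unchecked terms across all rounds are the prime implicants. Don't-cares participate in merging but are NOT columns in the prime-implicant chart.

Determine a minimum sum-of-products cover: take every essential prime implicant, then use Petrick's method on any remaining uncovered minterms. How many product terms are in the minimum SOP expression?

size-2^0 implicants → 00010(✓)  00011(✓)  00100(✓)  00101(✓)  00110(✓)  01000(✓)  01011(✓)  01100(✓)  01101(✓)  01110(✓)  01111(✓)  10001  10100(✓)  10110(✓)  10111(✓)  11000(✓)  11010(✓)  11100(✓)  11101(✓)  11110(✓)  11111(✓)
size-2^1 implicants → -0100(✓)  -0110(✓)  -1000(✓)  -1100(✓)  -1101(✓)  -1110(✓)  -1111(✓)  0-011  0-100(✓)  0-101(✓)  0-110(✓)  00-10  0001-  001-0(✓)  0010-(✓)  01-00(✓)  01-11  011-0(✓)  011-1(✓)  0110-(✓)  0111-(✓)  1-100(✓)  1-110(✓)  1-111(✓)  101-0(✓)  1011-(✓)  11-00(✓)  11-10(✓)  110-0(✓)  111-0(✓)  111-1(✓)  1110-(✓)  1111-(✓)
size-2^2 implicants → --100(✓)  --110(✓)  -01-0(✓)  -1-00  -11-0(✓)  -11-1(✓)  -110-(✓)  -111-(✓)  0-1-0(✓)  0-10-  011--(✓)  1-1-0(✓)  1-11-  11--0  111--(✓)
size-2^3 implicants → --1-0  -11--
Unchecked terms (primes): --1-0, -1-00, -11--, 0-011, 0-10-, 00-10, 0001-, 01-11, 1-11-, 10001, 11--0
Minterm coverage:
  m2 ⊆ 00-10,0001-
  m3 ⊆ 0-011,0001-
  m4 ⊆ --1-0,0-10-
  m5 ⊆ 0-10- [E]
  m6 ⊆ --1-0,00-10
  m8 ⊆ -1-00 [E]
  m11 ⊆ 0-011,01-11
  m12 ⊆ --1-0,-1-00,-11--,0-10-
  m15 ⊆ -11--,01-11
  m17 ⊆ 10001 [E]
  m20 ⊆ --1-0 [E]
  m24 ⊆ -1-00,11--0
  m26 ⊆ 11--0 [E]
  m28 ⊆ --1-0,-1-00,-11--,11--0
  m29 ⊆ -11-- [E]
  m30 ⊆ --1-0,-11--,1-11-,11--0
  m31 ⊆ -11--,1-11-
E = {--1-0, -1-00, -11--, 0-10-, 10001, 11--0}
Petrick residual → 0-011, 00-10
Cover = ce' + bd'e' + bc + a'c'de + a'cd' + a'b'de' + ab'c'd'e + abe'  |cover|=8

8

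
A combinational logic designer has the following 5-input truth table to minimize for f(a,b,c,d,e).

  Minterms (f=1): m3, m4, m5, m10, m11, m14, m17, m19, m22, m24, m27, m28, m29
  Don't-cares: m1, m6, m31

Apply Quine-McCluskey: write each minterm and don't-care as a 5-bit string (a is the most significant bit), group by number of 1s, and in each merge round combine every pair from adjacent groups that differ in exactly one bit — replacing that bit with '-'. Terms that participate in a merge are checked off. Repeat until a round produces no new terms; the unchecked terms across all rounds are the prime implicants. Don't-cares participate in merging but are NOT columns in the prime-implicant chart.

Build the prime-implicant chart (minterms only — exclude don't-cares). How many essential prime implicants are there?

[col 0] 00001*, 00011*, 00100*, 00101*, 00110*, 01010*, 01011*, 01110*, 10001*, 10011*, 10110*, 11000*, 11011*, 11100*, 11101*, 11111*
[col 1] -0001*, -0011*, -0110, -1011*, 0-011*, 0-110, 00-01, 000-1*, 001-0, 0010-, 01-10, 0101-, 1-011*, 100-1*, 11-00, 11-11, 111-1, 1110-
[col 2] --011, -00-1
Prime implicants: --011, -00-1, -0110, 0-110, 00-01, 001-0, 0010-, 01-10, 0101-, 11-00, 11-11, 111-1, 1110-
PI chart (minterm → PIs covering it):
  3 | --011,-00-1
  4 | 001-0,0010-
  5 | 00-01,0010-
  10 | 01-10,0101-
  11 | --011,0101-
  14 | 0-110,01-10
  17 | -00-1  (sole → essential)
  19 | --011,-00-1
  22 | -0110  (sole → essential)
  24 | 11-00  (sole → essential)
  27 | --011,11-11
  28 | 11-00,1110-
  29 | 111-1,1110-
Essential prime implicants: -00-1, -0110, 11-00

3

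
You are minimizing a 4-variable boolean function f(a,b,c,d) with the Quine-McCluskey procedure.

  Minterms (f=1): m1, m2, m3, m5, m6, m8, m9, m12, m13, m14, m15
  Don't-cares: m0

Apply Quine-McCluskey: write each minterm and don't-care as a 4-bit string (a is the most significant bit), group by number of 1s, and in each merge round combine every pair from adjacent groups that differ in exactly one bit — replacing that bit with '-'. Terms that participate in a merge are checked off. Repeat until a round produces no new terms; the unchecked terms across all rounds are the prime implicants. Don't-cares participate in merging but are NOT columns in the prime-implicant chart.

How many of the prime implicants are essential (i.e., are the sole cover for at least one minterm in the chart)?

3

[col 0] 0000*, 0001*, 0010*, 0011*, 0101*, 0110*, 1000*, 1001*, 1100*, 1101*, 1110*, 1111*
[col 1] -000*, -001*, -101*, -110, 0-01*, 0-10, 00-0*, 00-1*, 000-*, 001-*, 1-00*, 1-01*, 100-*, 11-0*, 11-1*, 110-*, 111-*
[col 2] --01, -00-, 00--, 1-0-, 11--
Prime implicants: --01, -00-, -110, 0-10, 00--, 1-0-, 11--
PI chart (minterm → PIs covering it):
  1 | --01,-00-,00--
  2 | 0-10,00--
  3 | 00--  (sole → essential)
  5 | --01  (sole → essential)
  6 | -110,0-10
  8 | -00-,1-0-
  9 | --01,-00-,1-0-
  12 | 1-0-,11--
  13 | --01,1-0-,11--
  14 | -110,11--
  15 | 11--  (sole → essential)
Essential prime implicants: --01, 00--, 11--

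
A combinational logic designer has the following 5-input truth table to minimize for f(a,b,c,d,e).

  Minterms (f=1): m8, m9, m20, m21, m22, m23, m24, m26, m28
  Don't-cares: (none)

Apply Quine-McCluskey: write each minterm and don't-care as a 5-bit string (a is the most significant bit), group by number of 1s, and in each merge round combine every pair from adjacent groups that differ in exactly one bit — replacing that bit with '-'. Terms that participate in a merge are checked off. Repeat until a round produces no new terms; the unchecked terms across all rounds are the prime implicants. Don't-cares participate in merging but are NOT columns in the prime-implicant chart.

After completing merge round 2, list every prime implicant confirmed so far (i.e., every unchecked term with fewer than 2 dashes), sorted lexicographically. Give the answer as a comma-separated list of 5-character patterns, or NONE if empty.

size-2^0 implicants → 01000(✓)  01001(✓)  10100(✓)  10101(✓)  10110(✓)  10111(✓)  11000(✓)  11010(✓)  11100(✓)
size-2^1 implicants → -1000  0100-  1-100  101-0(✓)  101-1(✓)  1010-(✓)  1011-(✓)  11-00  110-0
size-2^2 implicants → 101--
Unchecked terms (primes): -1000, 0100-, 1-100, 101--, 11-00, 110-0

-1000, 0100-, 1-100, 11-00, 110-0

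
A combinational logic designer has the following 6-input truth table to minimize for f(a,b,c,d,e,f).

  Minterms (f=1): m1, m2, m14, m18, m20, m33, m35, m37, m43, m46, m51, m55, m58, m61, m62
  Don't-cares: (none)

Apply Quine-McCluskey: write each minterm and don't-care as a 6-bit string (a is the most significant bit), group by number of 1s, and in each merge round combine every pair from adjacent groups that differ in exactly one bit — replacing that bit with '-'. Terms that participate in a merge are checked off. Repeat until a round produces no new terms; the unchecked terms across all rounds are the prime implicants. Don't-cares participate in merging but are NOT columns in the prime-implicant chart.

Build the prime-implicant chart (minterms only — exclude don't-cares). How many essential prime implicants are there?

9

Round 0: 000001✓ 000010✓ 001110✓ 010010✓ 010100 100001✓ 100011✓ 100101✓ 101011✓ 101110✓ 110011✓ 110111✓ 111010✓ 111101 111110✓
Round 1: -00001 -01110 0-0010 1-0011 1-1110 10-011 100-01 1000-1 110-11 111-10
PIs = {-00001, -01110, 0-0010, 010100, 1-0011, 1-1110, 10-011, 100-01, 1000-1, 110-11, 111-10, 111101}
Coverage chart:
  m1: -00001 ←essential
  m2: 0-0010 ←essential
  m14: -01110 ←essential
  m18: 0-0010 ←essential
  m20: 010100 ←essential
  m33: -00001,100-01,1000-1
  m35: 1-0011,10-011,1000-1
  m37: 100-01 ←essential
  m43: 10-011 ←essential
  m46: -01110,1-1110
  m51: 1-0011,110-11
  m55: 110-11 ←essential
  m58: 111-10 ←essential
  m61: 111101 ←essential
  m62: 1-1110,111-10
Essential: -00001, -01110, 0-0010, 010100, 10-011, 100-01, 110-11, 111-10, 111101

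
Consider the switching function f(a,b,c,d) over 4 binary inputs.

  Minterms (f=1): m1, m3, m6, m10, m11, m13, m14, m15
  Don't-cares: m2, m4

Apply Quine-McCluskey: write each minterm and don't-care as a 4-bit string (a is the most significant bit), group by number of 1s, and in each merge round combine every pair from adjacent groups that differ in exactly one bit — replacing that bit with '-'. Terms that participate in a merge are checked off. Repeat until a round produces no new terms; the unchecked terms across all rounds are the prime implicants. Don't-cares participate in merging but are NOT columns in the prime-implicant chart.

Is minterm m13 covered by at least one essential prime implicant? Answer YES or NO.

YES

[col 0] 0001*, 0010*, 0011*, 0100*, 0110*, 1010*, 1011*, 1101*, 1110*, 1111*
[col 1] -010*, -011*, -110*, 0-10*, 00-1, 001-*, 01-0, 1-10*, 1-11*, 101-*, 11-1, 111-*
[col 2] --10, -01-, 1-1-
Prime implicants: --10, -01-, 00-1, 01-0, 1-1-, 11-1
PI chart (minterm → PIs covering it):
  1 | 00-1  (sole → essential)
  3 | -01-,00-1
  6 | --10,01-0
  10 | --10,-01-,1-1-
  11 | -01-,1-1-
  13 | 11-1  (sole → essential)
  14 | --10,1-1-
  15 | 1-1-,11-1
Essential prime implicants: 00-1, 11-1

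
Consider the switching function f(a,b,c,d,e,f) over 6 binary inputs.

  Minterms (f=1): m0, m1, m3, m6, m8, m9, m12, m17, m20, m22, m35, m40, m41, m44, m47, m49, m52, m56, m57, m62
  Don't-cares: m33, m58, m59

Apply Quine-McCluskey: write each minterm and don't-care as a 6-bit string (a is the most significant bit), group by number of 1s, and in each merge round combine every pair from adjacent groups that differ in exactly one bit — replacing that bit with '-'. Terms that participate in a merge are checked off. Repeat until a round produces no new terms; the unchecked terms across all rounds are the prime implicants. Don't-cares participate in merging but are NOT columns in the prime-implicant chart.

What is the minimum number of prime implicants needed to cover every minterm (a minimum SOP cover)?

size-2^0 implicants → 000000(✓)  000001(✓)  000011(✓)  000110(✓)  001000(✓)  001001(✓)  001100(✓)  010001(✓)  010100(✓)  010110(✓)  100001(✓)  100011(✓)  101000(✓)  101001(✓)  101100(✓)  101111  110001(✓)  110100(✓)  111000(✓)  111001(✓)  111010(✓)  111011(✓)  111110(✓)
size-2^1 implicants → -00001(✓)  -00011(✓)  -01000(✓)  -01001(✓)  -01100(✓)  -10001(✓)  -10100  0-0001(✓)  0-0110  00-000(✓)  00-001(✓)  0000-1(✓)  00000-(✓)  001-00(✓)  00100-(✓)  0101-0  1-0001(✓)  1-1000(✓)  1-1001(✓)  10-001(✓)  1000-1(✓)  101-00(✓)  10100-(✓)  11-001(✓)  111-10  1110-0(✓)  1110-1(✓)  11100-(✓)  11101-(✓)
size-2^2 implicants → --0001  -0-001  -000-1  -01-00  -0100-  00-00-  1--001  1-100-  1110--
Unchecked terms (primes): --0001, -0-001, -000-1, -01-00, -0100-, -10100, 0-0110, 00-00-, 0101-0, 1--001, 1-100-, 101111, 111-10, 1110--
Minterm coverage:
  m0 ⊆ 00-00- [E]
  m1 ⊆ --0001,-0-001,-000-1,00-00-
  m3 ⊆ -000-1 [E]
  m6 ⊆ 0-0110 [E]
  m8 ⊆ -01-00,-0100-,00-00-
  m9 ⊆ -0-001,-0100-,00-00-
  m12 ⊆ -01-00 [E]
  m17 ⊆ --0001 [E]
  m20 ⊆ -10100,0101-0
  m22 ⊆ 0-0110,0101-0
  m35 ⊆ -000-1 [E]
  m40 ⊆ -01-00,-0100-,1-100-
  m41 ⊆ -0-001,-0100-,1--001,1-100-
  m44 ⊆ -01-00 [E]
  m47 ⊆ 101111 [E]
  m49 ⊆ --0001,1--001
  m52 ⊆ -10100 [E]
  m56 ⊆ 1-100-,1110--
  m57 ⊆ 1--001,1-100-,1110--
  m62 ⊆ 111-10 [E]
E = {--0001, -000-1, -01-00, -10100, 0-0110, 00-00-, 101111, 111-10}
Petrick residual → 1-100-
Cover = c'd'e'f + b'c'd'f + b'ce'f' + bc'de'f' + a'c'def' + a'b'd'e' + acd'e' + ab'cdef + abcef'  |cover|=9

9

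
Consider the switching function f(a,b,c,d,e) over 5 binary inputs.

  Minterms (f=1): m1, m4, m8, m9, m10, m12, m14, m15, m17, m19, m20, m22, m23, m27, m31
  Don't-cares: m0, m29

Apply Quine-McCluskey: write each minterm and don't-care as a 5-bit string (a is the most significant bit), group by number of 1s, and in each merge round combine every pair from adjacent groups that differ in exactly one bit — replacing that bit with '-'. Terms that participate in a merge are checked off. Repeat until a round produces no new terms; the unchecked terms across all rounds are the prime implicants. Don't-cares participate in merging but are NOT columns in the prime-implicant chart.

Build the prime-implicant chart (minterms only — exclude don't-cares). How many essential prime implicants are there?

3

[col 0] 00000*, 00001*, 00100*, 01000*, 01001*, 01010*, 01100*, 01110*, 01111*, 10001*, 10011*, 10100*, 10110*, 10111*, 11011*, 11101*, 11111*
[col 1] -0001, -0100, -1111, 0-000*, 0-001*, 0-100*, 00-00*, 0000-*, 01-00*, 01-10*, 010-0*, 0100-*, 011-0*, 0111-, 1-011*, 1-111*, 10-11*, 100-1, 101-0, 1011-, 11-11*, 111-1
[col 2] 0--00, 0-00-, 01--0, 1--11
Prime implicants: -0001, -0100, -1111, 0--00, 0-00-, 01--0, 0111-, 1--11, 100-1, 101-0, 1011-, 111-1
PI chart (minterm → PIs covering it):
  1 | -0001,0-00-
  4 | -0100,0--00
  8 | 0--00,0-00-,01--0
  9 | 0-00-  (sole → essential)
  10 | 01--0  (sole → essential)
  12 | 0--00,01--0
  14 | 01--0,0111-
  15 | -1111,0111-
  17 | -0001,100-1
  19 | 1--11,100-1
  20 | -0100,101-0
  22 | 101-0,1011-
  23 | 1--11,1011-
  27 | 1--11  (sole → essential)
  31 | -1111,1--11,111-1
Essential prime implicants: 0-00-, 01--0, 1--11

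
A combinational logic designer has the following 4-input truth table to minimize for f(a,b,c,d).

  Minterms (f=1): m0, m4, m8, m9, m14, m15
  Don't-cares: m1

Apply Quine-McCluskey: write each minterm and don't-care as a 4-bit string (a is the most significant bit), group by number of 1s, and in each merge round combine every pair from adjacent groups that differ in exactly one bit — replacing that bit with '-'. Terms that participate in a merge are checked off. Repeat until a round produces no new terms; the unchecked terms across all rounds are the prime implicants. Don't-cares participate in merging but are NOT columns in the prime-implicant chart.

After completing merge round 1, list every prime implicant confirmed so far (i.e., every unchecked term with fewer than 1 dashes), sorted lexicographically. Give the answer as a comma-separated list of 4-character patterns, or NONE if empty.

NONE

Round 0: 0000✓ 0001✓ 0100✓ 1000✓ 1001✓ 1110✓ 1111✓
Round 1: -000✓ -001✓ 0-00 000-✓ 100-✓ 111-
Round 2: -00-
PIs = {-00-, 0-00, 111-}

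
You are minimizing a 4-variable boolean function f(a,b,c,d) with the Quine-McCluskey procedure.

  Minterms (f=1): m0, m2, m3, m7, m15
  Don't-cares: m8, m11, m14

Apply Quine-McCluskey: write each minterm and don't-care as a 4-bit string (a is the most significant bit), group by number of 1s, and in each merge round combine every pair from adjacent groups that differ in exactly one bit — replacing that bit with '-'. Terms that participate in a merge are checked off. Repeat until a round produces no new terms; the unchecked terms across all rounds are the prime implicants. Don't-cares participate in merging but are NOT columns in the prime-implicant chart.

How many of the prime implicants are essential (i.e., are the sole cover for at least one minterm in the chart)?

[col 0] 0000*, 0010*, 0011*, 0111*, 1000*, 1011*, 1110*, 1111*
[col 1] -000, -011*, -111*, 0-11*, 00-0, 001-, 1-11*, 111-
[col 2] --11
Prime implicants: --11, -000, 00-0, 001-, 111-
PI chart (minterm → PIs covering it):
  0 | -000,00-0
  2 | 00-0,001-
  3 | --11,001-
  7 | --11  (sole → essential)
  15 | --11,111-
Essential prime implicants: --11

1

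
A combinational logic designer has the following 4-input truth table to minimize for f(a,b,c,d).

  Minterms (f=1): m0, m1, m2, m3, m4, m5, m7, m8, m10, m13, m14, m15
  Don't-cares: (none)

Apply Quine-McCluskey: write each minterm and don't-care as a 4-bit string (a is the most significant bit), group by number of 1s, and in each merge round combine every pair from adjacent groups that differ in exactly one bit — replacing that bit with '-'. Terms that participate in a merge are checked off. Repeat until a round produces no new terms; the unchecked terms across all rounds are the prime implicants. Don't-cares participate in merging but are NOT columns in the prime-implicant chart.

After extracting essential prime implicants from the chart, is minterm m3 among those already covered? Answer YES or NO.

NO

Round 0: 0000✓ 0001✓ 0010✓ 0011✓ 0100✓ 0101✓ 0111✓ 1000✓ 1010✓ 1101✓ 1110✓ 1111✓
Round 1: -000✓ -010✓ -101✓ -111✓ 0-00✓ 0-01✓ 0-11✓ 00-0✓ 00-1✓ 000-✓ 001-✓ 01-1✓ 010-✓ 1-10 10-0✓ 11-1✓ 111-
Round 2: -0-0 -1-1 0--1 0-0- 00--
PIs = {-0-0, -1-1, 0--1, 0-0-, 00--, 1-10, 111-}
Coverage chart:
  m0: -0-0,0-0-,00--
  m1: 0--1,0-0-,00--
  m2: -0-0,00--
  m3: 0--1,00--
  m4: 0-0- ←essential
  m5: -1-1,0--1,0-0-
  m7: -1-1,0--1
  m8: -0-0 ←essential
  m10: -0-0,1-10
  m13: -1-1 ←essential
  m14: 1-10,111-
  m15: -1-1,111-
Essential: -0-0, -1-1, 0-0-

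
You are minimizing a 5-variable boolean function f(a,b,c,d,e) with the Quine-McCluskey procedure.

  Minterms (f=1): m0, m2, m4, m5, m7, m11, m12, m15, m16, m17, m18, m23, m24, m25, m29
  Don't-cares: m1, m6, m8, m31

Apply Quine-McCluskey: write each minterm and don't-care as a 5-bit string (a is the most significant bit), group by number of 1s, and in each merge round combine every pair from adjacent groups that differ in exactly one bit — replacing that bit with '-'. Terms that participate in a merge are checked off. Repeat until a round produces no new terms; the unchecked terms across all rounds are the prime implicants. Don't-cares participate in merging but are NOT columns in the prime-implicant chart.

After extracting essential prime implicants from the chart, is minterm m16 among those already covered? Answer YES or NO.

Round 0: 00000✓ 00001✓ 00010✓ 00100✓ 00101✓ 00110✓ 00111✓ 01000✓ 01011✓ 01100✓ 01111✓ 10000✓ 10001✓ 10010✓ 10111✓ 11000✓ 11001✓ 11101✓ 11111✓
Round 1: -0000✓ -0001✓ -0010✓ -0111✓ -1000✓ -1111✓ 0-000✓ 0-100✓ 0-111✓ 00-00✓ 00-01✓ 00-10✓ 000-0✓ 0000-✓ 001-0✓ 001-1✓ 0010-✓ 0011-✓ 01-00✓ 01-11 1-000✓ 1-001✓ 1-111✓ 100-0✓ 1000-✓ 11-01 1100-✓ 111-1
Round 2: --000 --111 -00-0 -000- 0--00 00--0 00-0- 001-- 1-00-
PIs = {--000, --111, -00-0, -000-, 0--00, 00--0, 00-0-, 001--, 01-11, 1-00-, 11-01, 111-1}
Coverage chart:
  m0: --000,-00-0,-000-,0--00,00--0,00-0-
  m2: -00-0,00--0
  m4: 0--00,00--0,00-0-,001--
  m5: 00-0-,001--
  m7: --111,001--
  m11: 01-11 ←essential
  m12: 0--00 ←essential
  m15: --111,01-11
  m16: --000,-00-0,-000-,1-00-
  m17: -000-,1-00-
  m18: -00-0 ←essential
  m23: --111 ←essential
  m24: --000,1-00-
  m25: 1-00-,11-01
  m29: 11-01,111-1
Essential: --111, -00-0, 0--00, 01-11

YES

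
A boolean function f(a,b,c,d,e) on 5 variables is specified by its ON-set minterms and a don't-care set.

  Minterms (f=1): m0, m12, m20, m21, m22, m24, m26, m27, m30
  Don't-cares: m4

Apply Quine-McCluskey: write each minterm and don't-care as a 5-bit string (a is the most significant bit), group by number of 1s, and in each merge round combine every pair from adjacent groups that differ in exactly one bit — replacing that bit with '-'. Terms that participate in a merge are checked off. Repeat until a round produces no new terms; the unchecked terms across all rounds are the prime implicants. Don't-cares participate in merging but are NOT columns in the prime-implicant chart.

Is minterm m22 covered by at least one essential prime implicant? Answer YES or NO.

[col 0] 00000*, 00100*, 01100*, 10100*, 10101*, 10110*, 11000*, 11010*, 11011*, 11110*
[col 1] -0100, 0-100, 00-00, 1-110, 101-0, 1010-, 11-10, 110-0, 1101-
Prime implicants: -0100, 0-100, 00-00, 1-110, 101-0, 1010-, 11-10, 110-0, 1101-
PI chart (minterm → PIs covering it):
  0 | 00-00  (sole → essential)
  12 | 0-100  (sole → essential)
  20 | -0100,101-0,1010-
  21 | 1010-  (sole → essential)
  22 | 1-110,101-0
  24 | 110-0  (sole → essential)
  26 | 11-10,110-0,1101-
  27 | 1101-  (sole → essential)
  30 | 1-110,11-10
Essential prime implicants: 0-100, 00-00, 1010-, 110-0, 1101-

NO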